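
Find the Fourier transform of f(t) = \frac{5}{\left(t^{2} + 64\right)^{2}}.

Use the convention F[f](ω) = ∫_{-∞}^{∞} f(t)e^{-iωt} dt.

F(ω) = \frac{5 \pi \left(8 \left|{\omega}\right| + 1\right) e^{- 8 \left|{\omega}\right|}}{1024}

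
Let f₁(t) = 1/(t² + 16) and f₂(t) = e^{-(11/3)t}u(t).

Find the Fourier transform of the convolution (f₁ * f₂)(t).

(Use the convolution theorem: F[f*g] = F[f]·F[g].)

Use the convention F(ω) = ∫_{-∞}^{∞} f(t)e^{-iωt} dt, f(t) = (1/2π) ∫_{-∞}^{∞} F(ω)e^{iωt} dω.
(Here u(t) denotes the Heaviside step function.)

F[f₁*f₂](ω) = \frac{3 \pi e^{- 4 \left|{\omega}\right|}}{4 \left(3 i \omega + 11\right)}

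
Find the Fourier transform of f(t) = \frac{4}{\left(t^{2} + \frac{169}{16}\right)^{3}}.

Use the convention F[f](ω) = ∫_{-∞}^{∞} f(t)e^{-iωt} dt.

F(ω) = \frac{32 \pi \left(169 \omega^{2} + 156 \left|{\omega}\right| + 48\right) e^{- \frac{13 \left|{\omega}\right|}{4}}}{371293}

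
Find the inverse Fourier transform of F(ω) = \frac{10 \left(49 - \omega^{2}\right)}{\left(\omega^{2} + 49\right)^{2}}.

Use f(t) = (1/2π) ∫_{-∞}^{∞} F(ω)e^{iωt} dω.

f(t) = 5 e^{- 7 \left|{t}\right|} \left|{t}\right|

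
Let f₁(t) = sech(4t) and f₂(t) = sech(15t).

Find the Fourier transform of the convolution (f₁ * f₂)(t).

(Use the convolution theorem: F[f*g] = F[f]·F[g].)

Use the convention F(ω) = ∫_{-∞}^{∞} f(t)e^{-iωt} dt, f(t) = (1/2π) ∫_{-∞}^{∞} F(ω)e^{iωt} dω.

F[f₁*f₂](ω) = \frac{\pi^{2}}{60 \cosh{\left(\frac{\pi \omega}{30} \right)} \cosh{\left(\frac{\pi \omega}{8} \right)}}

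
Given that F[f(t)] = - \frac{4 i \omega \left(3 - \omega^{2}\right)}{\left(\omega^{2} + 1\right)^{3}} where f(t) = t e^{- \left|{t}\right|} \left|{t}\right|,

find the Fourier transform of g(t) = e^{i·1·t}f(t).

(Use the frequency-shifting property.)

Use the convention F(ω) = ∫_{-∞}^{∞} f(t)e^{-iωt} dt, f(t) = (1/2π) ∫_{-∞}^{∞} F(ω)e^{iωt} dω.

F[g](ω) = \frac{4 i \left(\omega - 1\right) \left(\left(\omega - 1\right)^{2} - 3\right)}{\left(\left(\omega - 1\right)^{2} + 1\right)^{3}}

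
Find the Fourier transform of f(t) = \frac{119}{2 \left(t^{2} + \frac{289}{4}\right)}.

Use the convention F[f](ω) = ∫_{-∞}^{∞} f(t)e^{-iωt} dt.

F(ω) = 7 \pi e^{- \frac{17 \left|{\omega}\right|}{2}}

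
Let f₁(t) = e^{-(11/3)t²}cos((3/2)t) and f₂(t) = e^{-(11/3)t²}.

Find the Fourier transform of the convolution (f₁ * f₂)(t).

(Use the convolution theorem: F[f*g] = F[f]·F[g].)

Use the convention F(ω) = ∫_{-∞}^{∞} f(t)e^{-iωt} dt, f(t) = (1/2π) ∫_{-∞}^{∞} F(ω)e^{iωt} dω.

F[f₁*f₂](ω) = \frac{3 \pi \left(e^{\frac{9 \omega}{22}} + 1\right) e^{- \frac{3 \omega^{2}}{22} - \frac{9 \omega}{44} - \frac{27}{176}}}{22}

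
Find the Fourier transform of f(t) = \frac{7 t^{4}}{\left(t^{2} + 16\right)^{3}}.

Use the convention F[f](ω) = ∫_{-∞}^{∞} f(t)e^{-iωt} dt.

F(ω) = \frac{7 \pi \left(16 \omega^{2} - 20 \left|{\omega}\right| + 3\right) e^{- 4 \left|{\omega}\right|}}{32}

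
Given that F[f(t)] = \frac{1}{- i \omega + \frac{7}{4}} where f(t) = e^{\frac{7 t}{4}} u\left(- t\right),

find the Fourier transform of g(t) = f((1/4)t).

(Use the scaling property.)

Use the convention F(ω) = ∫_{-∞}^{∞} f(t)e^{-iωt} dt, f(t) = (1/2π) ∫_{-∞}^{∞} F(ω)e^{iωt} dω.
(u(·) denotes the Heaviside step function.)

F[g](ω) = - \frac{16}{16 i \omega - 7}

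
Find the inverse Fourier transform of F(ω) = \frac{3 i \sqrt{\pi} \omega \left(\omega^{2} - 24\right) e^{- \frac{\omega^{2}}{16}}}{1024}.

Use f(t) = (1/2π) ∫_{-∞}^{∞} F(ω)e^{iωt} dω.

f(t) = 3 t^{3} e^{- 4 t^{2}}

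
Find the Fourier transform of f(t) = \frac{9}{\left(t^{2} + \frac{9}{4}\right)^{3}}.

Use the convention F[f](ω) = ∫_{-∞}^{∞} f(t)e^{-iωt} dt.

F(ω) = \frac{\pi \left(3 \omega^{2} + 6 \left|{\omega}\right| + 4\right) e^{- \frac{3 \left|{\omega}\right|}{2}}}{9}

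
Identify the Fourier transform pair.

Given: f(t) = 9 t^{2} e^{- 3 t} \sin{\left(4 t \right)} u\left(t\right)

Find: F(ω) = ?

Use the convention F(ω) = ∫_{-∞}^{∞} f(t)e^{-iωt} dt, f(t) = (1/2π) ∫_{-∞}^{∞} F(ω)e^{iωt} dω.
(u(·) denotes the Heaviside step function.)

F(ω) = \frac{72 \left(3 \left(i \omega + 3\right)^{2} - 16\right)}{\left(\left(i \omega + 3\right)^{2} + 16\right)^{3}}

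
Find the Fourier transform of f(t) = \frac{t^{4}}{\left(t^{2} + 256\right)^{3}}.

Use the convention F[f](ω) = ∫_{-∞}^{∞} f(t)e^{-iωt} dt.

F(ω) = \frac{\pi \left(256 \omega^{2} - 80 \left|{\omega}\right| + 3\right) e^{- 16 \left|{\omega}\right|}}{128}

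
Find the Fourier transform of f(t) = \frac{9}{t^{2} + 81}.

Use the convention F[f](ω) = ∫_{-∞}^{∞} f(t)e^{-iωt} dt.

F(ω) = \pi e^{- 9 \left|{\omega}\right|}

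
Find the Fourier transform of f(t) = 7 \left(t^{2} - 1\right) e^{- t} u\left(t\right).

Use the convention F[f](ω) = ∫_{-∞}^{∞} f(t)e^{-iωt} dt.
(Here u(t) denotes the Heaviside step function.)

F(ω) = \frac{7 \left(2 i \omega - \left(i \omega + 1\right)^{3} + 2\right)}{\left(i \omega + 1\right)^{4}}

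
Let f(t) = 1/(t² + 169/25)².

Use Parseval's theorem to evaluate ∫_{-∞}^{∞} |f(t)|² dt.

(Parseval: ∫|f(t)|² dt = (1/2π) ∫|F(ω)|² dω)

∫|f(t)|² dt = \frac{390625 \pi}{1003976272}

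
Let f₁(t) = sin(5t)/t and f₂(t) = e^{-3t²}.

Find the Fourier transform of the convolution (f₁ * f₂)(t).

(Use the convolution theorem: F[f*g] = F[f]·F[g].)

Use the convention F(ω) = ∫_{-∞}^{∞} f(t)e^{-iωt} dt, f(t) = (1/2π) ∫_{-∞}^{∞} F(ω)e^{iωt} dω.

F[f₁*f₂](ω) = \begin{cases} \frac{\sqrt{3} \pi^{\frac{3}{2}} e^{- \frac{\omega^{2}}{12}}}{3} & \text{for}\: \omega > -5 \wedge \omega < 5 \\0 & \text{otherwise} \end{cases}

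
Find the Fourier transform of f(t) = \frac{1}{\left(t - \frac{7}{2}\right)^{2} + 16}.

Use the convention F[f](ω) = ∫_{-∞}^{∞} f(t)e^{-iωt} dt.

F(ω) = \frac{\pi e^{- \frac{7 i \omega}{2} - 4 \left|{\omega}\right|}}{4}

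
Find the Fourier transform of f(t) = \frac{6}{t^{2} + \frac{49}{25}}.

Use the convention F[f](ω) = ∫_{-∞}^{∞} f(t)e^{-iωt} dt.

F(ω) = \frac{30 \pi e^{- \frac{7 \left|{\omega}\right|}{5}}}{7}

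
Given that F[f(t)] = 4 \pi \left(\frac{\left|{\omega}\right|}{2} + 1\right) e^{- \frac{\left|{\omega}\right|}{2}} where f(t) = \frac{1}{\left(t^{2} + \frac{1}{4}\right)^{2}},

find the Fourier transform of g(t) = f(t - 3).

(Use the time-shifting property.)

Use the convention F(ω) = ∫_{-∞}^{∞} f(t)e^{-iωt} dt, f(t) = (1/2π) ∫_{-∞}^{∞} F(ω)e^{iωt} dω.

F[g](ω) = 2 \pi \left(\left|{\omega}\right| + 2\right) e^{- 3 i \omega - \frac{\left|{\omega}\right|}{2}}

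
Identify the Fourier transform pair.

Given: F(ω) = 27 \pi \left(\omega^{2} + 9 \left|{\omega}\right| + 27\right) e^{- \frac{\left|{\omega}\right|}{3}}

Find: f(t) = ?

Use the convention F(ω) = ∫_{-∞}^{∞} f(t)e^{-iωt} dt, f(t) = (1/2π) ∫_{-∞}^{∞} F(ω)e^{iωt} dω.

f(t) = \frac{8}{\left(t^{2} + \frac{1}{9}\right)^{3}}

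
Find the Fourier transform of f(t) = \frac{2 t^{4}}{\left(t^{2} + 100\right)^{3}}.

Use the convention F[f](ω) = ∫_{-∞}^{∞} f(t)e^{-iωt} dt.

F(ω) = \frac{\pi \left(100 \omega^{2} - 50 \left|{\omega}\right| + 3\right) e^{- 10 \left|{\omega}\right|}}{40}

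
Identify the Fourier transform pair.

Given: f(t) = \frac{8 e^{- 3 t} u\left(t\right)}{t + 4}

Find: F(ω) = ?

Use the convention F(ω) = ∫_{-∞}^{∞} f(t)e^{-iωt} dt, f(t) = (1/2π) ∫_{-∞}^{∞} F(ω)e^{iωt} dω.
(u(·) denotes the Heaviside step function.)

F(ω) = 8 e^{4 i \omega + 12} \operatorname{E}_{1}\left(4 i \omega + 12\right)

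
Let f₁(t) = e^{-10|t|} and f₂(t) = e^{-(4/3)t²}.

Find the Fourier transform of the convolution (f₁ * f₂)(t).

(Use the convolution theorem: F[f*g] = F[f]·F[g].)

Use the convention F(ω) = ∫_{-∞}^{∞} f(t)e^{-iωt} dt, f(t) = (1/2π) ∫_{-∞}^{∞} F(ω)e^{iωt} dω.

F[f₁*f₂](ω) = \frac{10 \sqrt{3} \sqrt{\pi} e^{- \frac{3 \omega^{2}}{16}}}{\omega^{2} + 100}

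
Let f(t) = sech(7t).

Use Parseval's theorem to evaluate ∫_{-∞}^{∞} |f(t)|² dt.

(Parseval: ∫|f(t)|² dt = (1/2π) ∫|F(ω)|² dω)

∫|f(t)|² dt = \frac{2}{7}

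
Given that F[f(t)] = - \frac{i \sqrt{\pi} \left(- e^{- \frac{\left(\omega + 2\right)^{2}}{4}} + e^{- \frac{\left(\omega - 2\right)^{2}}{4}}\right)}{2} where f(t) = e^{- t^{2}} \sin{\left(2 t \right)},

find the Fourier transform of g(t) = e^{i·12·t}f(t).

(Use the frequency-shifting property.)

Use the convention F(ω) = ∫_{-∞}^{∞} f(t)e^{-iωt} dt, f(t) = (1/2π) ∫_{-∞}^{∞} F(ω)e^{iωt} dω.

F[g](ω) = \frac{i \sqrt{\pi} \left(- e^{2 \omega} + e^{24}\right) e^{- \frac{\omega^{2}}{4} + 5 \omega - 49}}{2}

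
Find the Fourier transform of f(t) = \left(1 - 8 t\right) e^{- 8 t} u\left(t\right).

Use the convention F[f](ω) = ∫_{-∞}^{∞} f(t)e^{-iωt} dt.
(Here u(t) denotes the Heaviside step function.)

F(ω) = \frac{i \omega}{- \omega^{2} + 16 i \omega + 64}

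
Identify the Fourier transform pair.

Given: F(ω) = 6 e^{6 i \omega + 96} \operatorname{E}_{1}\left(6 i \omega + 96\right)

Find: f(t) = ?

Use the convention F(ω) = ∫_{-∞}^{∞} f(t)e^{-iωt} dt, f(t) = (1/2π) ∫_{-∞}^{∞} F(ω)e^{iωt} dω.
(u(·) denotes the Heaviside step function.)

f(t) = \frac{6 e^{- 16 t} u\left(t\right)}{t + 6}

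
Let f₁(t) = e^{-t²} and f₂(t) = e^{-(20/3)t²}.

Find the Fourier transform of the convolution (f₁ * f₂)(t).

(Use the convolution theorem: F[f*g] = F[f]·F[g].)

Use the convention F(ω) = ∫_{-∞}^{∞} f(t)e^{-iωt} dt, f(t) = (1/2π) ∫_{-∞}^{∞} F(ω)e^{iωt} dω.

F[f₁*f₂](ω) = \frac{\sqrt{15} \pi e^{- \frac{23 \omega^{2}}{80}}}{10}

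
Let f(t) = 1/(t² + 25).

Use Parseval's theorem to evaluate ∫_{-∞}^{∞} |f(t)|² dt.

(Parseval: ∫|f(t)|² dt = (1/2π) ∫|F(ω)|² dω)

∫|f(t)|² dt = \frac{\pi}{250}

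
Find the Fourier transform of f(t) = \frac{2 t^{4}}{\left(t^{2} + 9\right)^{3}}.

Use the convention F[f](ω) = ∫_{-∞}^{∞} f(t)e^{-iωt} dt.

F(ω) = \frac{\pi \left(3 \omega^{2} - 5 \left|{\omega}\right| + 1\right) e^{- 3 \left|{\omega}\right|}}{4}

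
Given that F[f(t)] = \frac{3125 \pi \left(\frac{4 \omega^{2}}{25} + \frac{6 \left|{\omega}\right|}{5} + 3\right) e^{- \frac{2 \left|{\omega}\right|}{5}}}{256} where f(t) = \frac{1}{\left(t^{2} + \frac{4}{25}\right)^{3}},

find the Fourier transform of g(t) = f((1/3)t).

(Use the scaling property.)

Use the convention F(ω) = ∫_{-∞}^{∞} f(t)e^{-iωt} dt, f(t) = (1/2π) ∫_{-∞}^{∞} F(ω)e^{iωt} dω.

F[g](ω) = \frac{1125 \pi \left(12 \omega^{2} + 30 \left|{\omega}\right| + 25\right) e^{- \frac{6 \left|{\omega}\right|}{5}}}{256}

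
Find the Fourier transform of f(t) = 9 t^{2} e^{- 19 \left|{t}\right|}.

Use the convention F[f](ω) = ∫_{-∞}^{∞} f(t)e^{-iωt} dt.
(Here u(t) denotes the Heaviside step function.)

F(ω) = \frac{684 \left(361 - 3 \omega^{2}\right)}{\left(\omega^{2} + 361\right)^{3}}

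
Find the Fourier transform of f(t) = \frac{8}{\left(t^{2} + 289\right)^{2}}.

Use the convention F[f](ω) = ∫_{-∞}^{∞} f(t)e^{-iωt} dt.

F(ω) = \frac{4 \pi \left(17 \left|{\omega}\right| + 1\right) e^{- 17 \left|{\omega}\right|}}{4913}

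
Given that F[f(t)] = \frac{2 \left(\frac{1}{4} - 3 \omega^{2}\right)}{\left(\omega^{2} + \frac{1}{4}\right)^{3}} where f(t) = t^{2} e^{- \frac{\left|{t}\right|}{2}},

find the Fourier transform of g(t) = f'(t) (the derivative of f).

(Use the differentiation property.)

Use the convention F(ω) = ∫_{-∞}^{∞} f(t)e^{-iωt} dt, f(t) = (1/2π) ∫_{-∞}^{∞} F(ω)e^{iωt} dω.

F[g](ω) = - \frac{32 i \omega \left(12 \omega^{2} - 1\right)}{\left(4 \omega^{2} + 1\right)^{3}}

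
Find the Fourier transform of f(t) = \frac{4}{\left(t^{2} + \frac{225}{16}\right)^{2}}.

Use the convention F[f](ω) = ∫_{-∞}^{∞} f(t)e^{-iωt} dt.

F(ω) = \frac{32 \pi \left(15 \left|{\omega}\right| + 4\right) e^{- \frac{15 \left|{\omega}\right|}{4}}}{3375}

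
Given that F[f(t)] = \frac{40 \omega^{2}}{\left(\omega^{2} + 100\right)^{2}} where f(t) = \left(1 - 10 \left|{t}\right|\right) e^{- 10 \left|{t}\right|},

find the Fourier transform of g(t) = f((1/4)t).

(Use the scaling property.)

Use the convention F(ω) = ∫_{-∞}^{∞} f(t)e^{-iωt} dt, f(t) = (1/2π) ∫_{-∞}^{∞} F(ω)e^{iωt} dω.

F[g](ω) = \frac{160 \omega^{2}}{\left(4 \omega^{2} + 25\right)^{2}}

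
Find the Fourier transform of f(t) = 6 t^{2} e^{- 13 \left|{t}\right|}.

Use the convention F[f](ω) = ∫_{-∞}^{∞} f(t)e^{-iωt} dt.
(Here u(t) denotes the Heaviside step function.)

F(ω) = \frac{312 \left(169 - 3 \omega^{2}\right)}{\left(\omega^{2} + 169\right)^{3}}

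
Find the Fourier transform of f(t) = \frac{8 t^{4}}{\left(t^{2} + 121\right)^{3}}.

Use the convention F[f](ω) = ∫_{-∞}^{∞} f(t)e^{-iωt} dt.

F(ω) = \frac{\pi \left(121 \omega^{2} - 55 \left|{\omega}\right| + 3\right) e^{- 11 \left|{\omega}\right|}}{11}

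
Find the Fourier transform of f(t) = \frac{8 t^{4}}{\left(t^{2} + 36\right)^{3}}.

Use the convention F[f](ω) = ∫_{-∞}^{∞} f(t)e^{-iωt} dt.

F(ω) = \frac{\pi \left(12 \omega^{2} - 10 \left|{\omega}\right| + 1\right) e^{- 6 \left|{\omega}\right|}}{2}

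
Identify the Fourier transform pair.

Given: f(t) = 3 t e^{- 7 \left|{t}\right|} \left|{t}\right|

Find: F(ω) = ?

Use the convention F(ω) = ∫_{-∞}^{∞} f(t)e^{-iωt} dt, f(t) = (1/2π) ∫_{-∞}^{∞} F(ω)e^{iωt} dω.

F(ω) = \frac{12 i \omega \left(\omega^{2} - 147\right)}{\left(\omega^{2} + 49\right)^{3}}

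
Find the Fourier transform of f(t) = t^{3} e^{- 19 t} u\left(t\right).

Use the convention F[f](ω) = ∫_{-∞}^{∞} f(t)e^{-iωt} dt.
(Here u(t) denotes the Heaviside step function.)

F(ω) = \frac{6}{\left(i \omega + 19\right)^{4}}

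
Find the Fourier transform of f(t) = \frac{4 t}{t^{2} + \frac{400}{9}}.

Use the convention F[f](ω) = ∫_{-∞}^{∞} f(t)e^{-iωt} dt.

F(ω) = - 4 i \pi e^{- \frac{20 \left|{\omega}\right|}{3}} \operatorname{sign}{\left(\omega \right)}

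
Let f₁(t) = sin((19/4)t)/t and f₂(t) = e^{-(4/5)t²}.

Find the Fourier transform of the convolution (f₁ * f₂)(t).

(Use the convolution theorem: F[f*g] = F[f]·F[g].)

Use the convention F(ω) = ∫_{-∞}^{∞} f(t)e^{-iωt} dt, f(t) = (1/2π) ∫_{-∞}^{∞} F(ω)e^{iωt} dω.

F[f₁*f₂](ω) = \begin{cases} \frac{\sqrt{5} \pi^{\frac{3}{2}} e^{- \frac{5 \omega^{2}}{16}}}{2} & \text{for}\: \omega > - \frac{19}{4} \wedge \omega < \frac{19}{4} \\0 & \text{otherwise} \end{cases}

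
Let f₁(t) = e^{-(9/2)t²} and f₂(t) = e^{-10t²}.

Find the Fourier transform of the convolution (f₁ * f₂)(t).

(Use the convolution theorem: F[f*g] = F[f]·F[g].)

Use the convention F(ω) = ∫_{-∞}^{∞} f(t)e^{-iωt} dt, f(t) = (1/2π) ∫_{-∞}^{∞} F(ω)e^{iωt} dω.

F[f₁*f₂](ω) = \frac{\sqrt{5} \pi e^{- \frac{29 \omega^{2}}{360}}}{15}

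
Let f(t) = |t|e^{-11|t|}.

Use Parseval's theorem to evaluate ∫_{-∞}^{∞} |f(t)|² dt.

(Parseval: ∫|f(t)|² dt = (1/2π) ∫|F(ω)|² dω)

∫|f(t)|² dt = \frac{1}{2662}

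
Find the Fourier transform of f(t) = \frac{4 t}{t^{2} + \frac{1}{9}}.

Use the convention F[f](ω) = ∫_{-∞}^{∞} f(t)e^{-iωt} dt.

F(ω) = - 4 i \pi e^{- \frac{\left|{\omega}\right|}{3}} \operatorname{sign}{\left(\omega \right)}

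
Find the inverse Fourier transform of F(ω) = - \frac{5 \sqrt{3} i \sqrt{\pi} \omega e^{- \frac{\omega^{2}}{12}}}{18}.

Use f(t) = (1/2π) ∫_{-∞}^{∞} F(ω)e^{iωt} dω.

f(t) = 5 t e^{- 3 t^{2}}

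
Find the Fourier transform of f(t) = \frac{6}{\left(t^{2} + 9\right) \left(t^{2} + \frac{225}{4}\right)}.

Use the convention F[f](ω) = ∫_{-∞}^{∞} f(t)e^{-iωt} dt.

F(ω) = \frac{8 \pi e^{- 3 \left|{\omega}\right|}}{189} - \frac{16 \pi e^{- \frac{15 \left|{\omega}\right|}{2}}}{945}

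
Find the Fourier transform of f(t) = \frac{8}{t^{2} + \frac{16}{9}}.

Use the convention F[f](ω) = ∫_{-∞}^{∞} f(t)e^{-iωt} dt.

F(ω) = 6 \pi e^{- \frac{4 \left|{\omega}\right|}{3}}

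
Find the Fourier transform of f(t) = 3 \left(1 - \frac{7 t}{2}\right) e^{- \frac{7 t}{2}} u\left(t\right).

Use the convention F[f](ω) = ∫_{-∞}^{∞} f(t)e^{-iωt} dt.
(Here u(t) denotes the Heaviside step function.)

F(ω) = \frac{12 i \omega}{- 4 \omega^{2} + 28 i \omega + 49}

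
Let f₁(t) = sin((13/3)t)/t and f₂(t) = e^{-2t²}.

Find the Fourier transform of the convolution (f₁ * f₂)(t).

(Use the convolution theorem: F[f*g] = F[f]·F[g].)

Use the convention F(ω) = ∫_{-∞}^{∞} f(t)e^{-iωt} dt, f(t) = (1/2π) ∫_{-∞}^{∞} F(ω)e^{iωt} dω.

F[f₁*f₂](ω) = \begin{cases} \frac{\sqrt{2} \pi^{\frac{3}{2}} e^{- \frac{\omega^{2}}{8}}}{2} & \text{for}\: \omega > - \frac{13}{3} \wedge \omega < \frac{13}{3} \\0 & \text{otherwise} \end{cases}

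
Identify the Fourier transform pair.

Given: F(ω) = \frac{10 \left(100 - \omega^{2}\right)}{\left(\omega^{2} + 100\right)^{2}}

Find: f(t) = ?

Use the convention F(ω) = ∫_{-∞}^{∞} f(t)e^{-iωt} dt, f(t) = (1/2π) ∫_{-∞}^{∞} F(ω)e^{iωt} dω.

f(t) = 5 e^{- 10 \left|{t}\right|} \left|{t}\right|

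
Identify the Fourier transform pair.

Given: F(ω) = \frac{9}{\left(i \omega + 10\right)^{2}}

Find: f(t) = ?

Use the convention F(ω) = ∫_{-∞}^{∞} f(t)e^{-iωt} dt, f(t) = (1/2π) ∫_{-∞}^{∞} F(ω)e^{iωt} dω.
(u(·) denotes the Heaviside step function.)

f(t) = 9 t e^{- 10 t} u\left(t\right)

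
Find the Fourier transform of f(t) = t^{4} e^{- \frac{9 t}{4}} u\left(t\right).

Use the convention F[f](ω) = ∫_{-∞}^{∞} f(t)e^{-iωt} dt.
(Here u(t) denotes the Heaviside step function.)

F(ω) = \frac{24576}{\left(4 i \omega + 9\right)^{5}}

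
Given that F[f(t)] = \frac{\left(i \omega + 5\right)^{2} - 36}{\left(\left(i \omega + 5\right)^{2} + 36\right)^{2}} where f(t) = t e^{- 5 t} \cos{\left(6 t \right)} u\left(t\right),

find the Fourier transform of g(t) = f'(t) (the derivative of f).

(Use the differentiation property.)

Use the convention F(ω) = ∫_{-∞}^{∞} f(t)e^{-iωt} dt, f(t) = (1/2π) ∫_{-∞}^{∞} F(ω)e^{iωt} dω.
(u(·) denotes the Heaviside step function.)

F[g](ω) = \frac{i \omega \left(\left(i \omega + 5\right)^{2} - 36\right)}{\left(\left(i \omega + 5\right)^{2} + 36\right)^{2}}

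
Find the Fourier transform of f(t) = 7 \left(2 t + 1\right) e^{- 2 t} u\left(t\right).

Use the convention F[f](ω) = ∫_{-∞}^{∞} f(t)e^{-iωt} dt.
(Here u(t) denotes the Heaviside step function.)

F(ω) = \frac{7 \left(- i \omega - 4\right)}{\omega^{2} - 4 i \omega - 4}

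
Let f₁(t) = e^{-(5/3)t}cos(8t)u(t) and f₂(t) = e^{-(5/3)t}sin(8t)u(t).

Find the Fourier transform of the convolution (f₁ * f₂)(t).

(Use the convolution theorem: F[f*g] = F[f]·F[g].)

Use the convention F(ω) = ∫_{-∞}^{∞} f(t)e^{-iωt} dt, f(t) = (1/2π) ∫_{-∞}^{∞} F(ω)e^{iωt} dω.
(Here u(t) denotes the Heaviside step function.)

F[f₁*f₂](ω) = \frac{216 \left(3 i \omega + 5\right)}{\left(\left(3 i \omega + 5\right)^{2} + 576\right)^{2}}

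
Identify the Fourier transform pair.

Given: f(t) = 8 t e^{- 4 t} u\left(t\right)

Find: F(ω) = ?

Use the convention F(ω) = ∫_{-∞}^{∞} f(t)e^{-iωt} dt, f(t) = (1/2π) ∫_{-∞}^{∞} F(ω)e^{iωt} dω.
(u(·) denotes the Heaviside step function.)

F(ω) = \frac{8}{\left(i \omega + 4\right)^{2}}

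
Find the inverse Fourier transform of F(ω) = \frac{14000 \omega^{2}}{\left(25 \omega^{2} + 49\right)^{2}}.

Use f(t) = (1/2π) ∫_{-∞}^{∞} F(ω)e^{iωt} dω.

f(t) = 4 \left(1 - \frac{7 \left|{t}\right|}{5}\right) e^{- \frac{7 \left|{t}\right|}{5}}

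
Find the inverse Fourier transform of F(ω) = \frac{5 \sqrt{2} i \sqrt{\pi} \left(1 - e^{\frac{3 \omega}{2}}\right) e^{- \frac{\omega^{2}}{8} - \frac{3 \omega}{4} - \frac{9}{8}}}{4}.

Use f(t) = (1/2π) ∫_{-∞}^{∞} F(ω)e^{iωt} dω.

f(t) = 5 e^{- 2 t^{2}} \sin{\left(3 t \right)}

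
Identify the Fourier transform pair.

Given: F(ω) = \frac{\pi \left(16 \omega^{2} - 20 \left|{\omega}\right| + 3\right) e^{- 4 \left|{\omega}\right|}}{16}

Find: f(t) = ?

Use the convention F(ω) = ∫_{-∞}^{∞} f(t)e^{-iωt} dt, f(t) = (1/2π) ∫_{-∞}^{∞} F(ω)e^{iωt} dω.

f(t) = \frac{2 t^{4}}{\left(t^{2} + 16\right)^{3}}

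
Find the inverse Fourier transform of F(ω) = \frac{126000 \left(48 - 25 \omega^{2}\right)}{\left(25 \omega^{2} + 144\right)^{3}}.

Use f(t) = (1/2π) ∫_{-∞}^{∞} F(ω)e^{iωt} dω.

f(t) = 7 t^{2} e^{- \frac{12 \left|{t}\right|}{5}}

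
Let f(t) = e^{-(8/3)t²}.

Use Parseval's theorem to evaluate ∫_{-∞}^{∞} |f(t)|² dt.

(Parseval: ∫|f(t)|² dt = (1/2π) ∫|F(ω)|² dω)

∫|f(t)|² dt = \frac{\sqrt{3} \sqrt{\pi}}{4}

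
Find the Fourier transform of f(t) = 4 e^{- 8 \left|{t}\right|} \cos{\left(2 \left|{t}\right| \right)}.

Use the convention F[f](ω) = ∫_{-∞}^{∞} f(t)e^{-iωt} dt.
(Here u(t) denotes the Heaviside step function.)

F(ω) = \frac{64 \left(\omega^{2} + 68\right)}{\omega^{4} + 120 \omega^{2} + 4624}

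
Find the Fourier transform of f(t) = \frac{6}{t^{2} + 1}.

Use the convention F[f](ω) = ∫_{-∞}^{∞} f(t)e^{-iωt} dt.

F(ω) = 6 \pi e^{- \left|{\omega}\right|}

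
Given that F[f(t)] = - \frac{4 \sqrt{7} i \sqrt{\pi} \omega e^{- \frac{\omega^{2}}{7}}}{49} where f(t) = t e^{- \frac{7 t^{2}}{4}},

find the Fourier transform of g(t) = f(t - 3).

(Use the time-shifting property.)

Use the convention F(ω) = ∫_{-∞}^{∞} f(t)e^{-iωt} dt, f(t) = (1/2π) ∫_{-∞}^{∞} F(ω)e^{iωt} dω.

F[g](ω) = - \frac{4 \sqrt{7} i \sqrt{\pi} \omega e^{- \frac{\omega \left(\omega + 21 i\right)}{7}}}{49}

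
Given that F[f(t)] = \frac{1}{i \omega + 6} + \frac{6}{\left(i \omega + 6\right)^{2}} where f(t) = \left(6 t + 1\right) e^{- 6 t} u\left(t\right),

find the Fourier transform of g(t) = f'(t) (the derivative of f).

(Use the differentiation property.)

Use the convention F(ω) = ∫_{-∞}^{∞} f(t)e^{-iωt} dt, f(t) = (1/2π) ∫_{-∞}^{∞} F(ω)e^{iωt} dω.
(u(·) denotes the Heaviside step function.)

F[g](ω) = \frac{\omega \left(\omega - 12 i\right)}{\omega^{2} - 12 i \omega - 36}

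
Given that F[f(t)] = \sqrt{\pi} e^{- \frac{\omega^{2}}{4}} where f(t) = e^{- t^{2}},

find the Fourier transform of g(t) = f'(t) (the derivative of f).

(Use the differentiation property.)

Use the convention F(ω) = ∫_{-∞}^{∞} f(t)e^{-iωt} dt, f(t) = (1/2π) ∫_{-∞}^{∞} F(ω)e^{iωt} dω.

F[g](ω) = i \sqrt{\pi} \omega e^{- \frac{\omega^{2}}{4}}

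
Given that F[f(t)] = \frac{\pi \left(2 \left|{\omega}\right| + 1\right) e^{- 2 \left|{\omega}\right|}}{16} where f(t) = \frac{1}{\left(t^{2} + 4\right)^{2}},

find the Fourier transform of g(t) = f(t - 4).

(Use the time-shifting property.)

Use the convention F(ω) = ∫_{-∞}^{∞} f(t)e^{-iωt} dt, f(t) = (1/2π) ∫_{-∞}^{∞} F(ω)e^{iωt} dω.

F[g](ω) = \frac{\pi \left(2 \left|{\omega}\right| + 1\right) e^{- 4 i \omega - 2 \left|{\omega}\right|}}{16}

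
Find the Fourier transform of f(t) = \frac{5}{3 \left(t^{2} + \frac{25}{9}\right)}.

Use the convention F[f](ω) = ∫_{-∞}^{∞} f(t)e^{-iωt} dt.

F(ω) = \pi e^{- \frac{5 \left|{\omega}\right|}{3}}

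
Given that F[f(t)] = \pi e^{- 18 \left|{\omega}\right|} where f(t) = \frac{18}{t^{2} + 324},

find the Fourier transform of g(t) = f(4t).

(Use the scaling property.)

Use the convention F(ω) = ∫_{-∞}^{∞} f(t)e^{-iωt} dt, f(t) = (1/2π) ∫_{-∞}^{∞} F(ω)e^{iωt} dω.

F[g](ω) = \frac{\pi e^{- \frac{9 \left|{\omega}\right|}{2}}}{4}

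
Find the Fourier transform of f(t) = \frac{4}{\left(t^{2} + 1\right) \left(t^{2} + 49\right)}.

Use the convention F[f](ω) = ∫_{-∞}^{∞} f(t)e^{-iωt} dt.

F(ω) = \frac{\pi e^{- \left|{\omega}\right|}}{12} - \frac{\pi e^{- 7 \left|{\omega}\right|}}{84}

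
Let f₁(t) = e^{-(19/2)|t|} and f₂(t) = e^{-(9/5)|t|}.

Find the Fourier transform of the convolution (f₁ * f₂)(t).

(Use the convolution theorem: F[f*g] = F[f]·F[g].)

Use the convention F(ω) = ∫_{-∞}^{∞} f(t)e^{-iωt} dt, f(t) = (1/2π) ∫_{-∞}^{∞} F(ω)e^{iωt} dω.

F[f₁*f₂](ω) = \frac{6840}{100 \omega^{4} + 9349 \omega^{2} + 29241}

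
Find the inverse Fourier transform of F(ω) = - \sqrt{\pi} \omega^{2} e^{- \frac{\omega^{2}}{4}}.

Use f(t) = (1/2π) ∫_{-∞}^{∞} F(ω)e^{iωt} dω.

f(t) = \left(4 t^{2} - 2\right) e^{- t^{2}}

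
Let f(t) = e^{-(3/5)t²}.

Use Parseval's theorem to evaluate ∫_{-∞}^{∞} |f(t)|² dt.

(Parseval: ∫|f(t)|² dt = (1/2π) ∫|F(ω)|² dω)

∫|f(t)|² dt = \frac{\sqrt{30} \sqrt{\pi}}{6}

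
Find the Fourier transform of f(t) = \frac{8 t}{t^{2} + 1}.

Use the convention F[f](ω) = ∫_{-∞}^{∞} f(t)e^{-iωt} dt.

F(ω) = - 8 i \pi e^{- \left|{\omega}\right|} \operatorname{sign}{\left(\omega \right)}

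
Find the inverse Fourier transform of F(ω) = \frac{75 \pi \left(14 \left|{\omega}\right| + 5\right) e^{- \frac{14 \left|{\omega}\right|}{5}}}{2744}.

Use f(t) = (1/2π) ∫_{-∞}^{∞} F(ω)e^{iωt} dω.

f(t) = \frac{6}{\left(t^{2} + \frac{196}{25}\right)^{2}}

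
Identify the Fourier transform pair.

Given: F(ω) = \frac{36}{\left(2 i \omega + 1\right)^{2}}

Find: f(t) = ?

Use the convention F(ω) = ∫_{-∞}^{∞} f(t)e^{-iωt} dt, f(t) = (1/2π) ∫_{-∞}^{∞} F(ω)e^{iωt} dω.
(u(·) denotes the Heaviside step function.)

f(t) = 9 t e^{- \frac{t}{2}} u\left(t\right)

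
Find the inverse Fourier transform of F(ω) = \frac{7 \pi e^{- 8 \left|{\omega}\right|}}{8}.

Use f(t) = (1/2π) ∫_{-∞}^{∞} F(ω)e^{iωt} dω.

f(t) = \frac{7}{t^{2} + 64}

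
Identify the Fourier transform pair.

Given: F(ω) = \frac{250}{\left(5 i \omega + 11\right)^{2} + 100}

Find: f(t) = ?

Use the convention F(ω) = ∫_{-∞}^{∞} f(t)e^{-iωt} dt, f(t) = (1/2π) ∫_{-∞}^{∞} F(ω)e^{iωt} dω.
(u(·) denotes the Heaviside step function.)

f(t) = 5 e^{- \frac{11 t}{5}} \sin{\left(2 t \right)} u\left(t\right)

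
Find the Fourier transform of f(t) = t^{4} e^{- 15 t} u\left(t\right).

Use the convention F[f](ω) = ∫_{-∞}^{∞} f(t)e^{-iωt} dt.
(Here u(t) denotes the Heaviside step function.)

F(ω) = \frac{24}{\left(i \omega + 15\right)^{5}}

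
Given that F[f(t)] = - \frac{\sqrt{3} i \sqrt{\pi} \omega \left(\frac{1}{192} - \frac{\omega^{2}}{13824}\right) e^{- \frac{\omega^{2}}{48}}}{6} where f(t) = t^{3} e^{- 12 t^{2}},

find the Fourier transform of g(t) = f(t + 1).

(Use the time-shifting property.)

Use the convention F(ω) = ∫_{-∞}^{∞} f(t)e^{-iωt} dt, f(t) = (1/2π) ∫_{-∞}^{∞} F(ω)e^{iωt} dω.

F[g](ω) = \frac{\sqrt{3} i \sqrt{\pi} \omega \left(\omega^{2} - 72\right) e^{\omega \left(- \frac{\omega}{48} + i\right)}}{82944}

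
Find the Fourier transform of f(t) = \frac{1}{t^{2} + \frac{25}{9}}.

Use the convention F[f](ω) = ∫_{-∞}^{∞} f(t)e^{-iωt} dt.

F(ω) = \frac{3 \pi e^{- \frac{5 \left|{\omega}\right|}{3}}}{5}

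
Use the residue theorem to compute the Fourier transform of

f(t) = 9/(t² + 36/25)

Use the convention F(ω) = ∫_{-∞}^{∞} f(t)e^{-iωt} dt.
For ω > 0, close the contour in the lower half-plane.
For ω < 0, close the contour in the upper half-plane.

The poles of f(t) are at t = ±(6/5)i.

Let g(z) = f(z)e^{-iωz}; for large |z| the factor e^{-iωz} decays in the lower half-plane when ω > 0 and in the upper half-plane when ω < 0.

Case ω > 0 (lower half-plane, clockwise contour ⇒ F(ω) = -2πi·ΣRes):
  Res_{z = - \frac{6 i}{5}} g(z) = \frac{15 i e^{- \frac{6 \omega}{5}}}{4}
  F(ω) = -2πi·ΣRes = \frac{15 \pi e^{- \frac{6 \omega}{5}}}{2}

Case ω < 0 (upper half-plane, counterclockwise contour ⇒ F(ω) = +2πi·ΣRes):
  Res_{z = \frac{6 i}{5}} g(z) = - \frac{15 i e^{\frac{6 \omega}{5}}}{4}
  F(ω) = 2πi·ΣRes = \frac{15 \pi e^{\frac{6 \omega}{5}}}{2}

Both cases combine into a single formula in |ω|:

F(ω) = \frac{15 \pi e^{- \frac{6 \left|{\omega}\right|}{5}}}{2}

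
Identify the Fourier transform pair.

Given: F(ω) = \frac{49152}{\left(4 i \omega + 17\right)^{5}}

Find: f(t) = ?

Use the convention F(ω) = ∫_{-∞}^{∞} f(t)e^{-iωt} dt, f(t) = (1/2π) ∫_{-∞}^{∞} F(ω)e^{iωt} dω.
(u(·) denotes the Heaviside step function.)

f(t) = 2 t^{4} e^{- \frac{17 t}{4}} u\left(t\right)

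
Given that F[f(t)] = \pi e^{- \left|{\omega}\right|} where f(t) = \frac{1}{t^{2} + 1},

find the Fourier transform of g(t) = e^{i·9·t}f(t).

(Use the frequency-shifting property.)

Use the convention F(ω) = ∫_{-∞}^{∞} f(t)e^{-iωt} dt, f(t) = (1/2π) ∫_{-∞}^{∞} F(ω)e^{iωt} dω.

F[g](ω) = \pi e^{- \left|{\omega - 9}\right|}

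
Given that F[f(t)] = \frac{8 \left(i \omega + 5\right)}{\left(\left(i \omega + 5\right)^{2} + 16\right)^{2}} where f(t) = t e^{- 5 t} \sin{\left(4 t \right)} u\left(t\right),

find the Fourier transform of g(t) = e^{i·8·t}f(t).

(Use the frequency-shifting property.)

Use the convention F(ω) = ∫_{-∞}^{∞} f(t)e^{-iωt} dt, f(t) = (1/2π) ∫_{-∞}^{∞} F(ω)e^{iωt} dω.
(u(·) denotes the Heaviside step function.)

F[g](ω) = \frac{8 \left(i \left(\omega - 8\right) + 5\right)}{\left(\left(i \left(\omega - 8\right) + 5\right)^{2} + 16\right)^{2}}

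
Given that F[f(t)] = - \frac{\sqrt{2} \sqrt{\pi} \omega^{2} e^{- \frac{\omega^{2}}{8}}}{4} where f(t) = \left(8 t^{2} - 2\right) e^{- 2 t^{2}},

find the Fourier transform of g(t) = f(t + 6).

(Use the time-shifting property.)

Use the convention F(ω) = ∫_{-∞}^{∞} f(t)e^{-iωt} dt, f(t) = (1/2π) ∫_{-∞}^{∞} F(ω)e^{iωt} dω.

F[g](ω) = - \frac{\sqrt{2} \sqrt{\pi} \omega^{2} e^{- \frac{\omega \left(\omega - 48 i\right)}{8}}}{4}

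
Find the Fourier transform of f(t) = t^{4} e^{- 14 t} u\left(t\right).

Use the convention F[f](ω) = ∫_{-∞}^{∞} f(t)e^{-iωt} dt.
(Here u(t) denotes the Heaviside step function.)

F(ω) = \frac{24}{\left(i \omega + 14\right)^{5}}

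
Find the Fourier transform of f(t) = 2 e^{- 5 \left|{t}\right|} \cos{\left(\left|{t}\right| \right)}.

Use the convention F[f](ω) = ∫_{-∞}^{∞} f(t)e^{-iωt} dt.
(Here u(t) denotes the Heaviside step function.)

F(ω) = \frac{20 \left(\omega^{2} + 26\right)}{\omega^{4} + 48 \omega^{2} + 676}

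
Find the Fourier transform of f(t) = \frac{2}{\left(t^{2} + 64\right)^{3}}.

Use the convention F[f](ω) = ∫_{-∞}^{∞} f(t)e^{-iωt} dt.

F(ω) = \frac{\pi \left(64 \omega^{2} + 24 \left|{\omega}\right| + 3\right) e^{- 8 \left|{\omega}\right|}}{131072}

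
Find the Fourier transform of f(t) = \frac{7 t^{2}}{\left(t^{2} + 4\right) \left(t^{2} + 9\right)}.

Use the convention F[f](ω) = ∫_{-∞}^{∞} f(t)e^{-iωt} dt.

F(ω) = \frac{7 \pi \left(3 - 2 e^{\left|{\omega}\right|}\right) e^{- 3 \left|{\omega}\right|}}{5}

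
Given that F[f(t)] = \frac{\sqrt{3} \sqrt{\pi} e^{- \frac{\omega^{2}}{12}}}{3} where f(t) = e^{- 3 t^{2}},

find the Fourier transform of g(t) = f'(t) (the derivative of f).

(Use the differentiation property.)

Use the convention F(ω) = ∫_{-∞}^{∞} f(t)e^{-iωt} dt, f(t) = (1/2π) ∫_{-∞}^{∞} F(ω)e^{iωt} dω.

F[g](ω) = \frac{\sqrt{3} i \sqrt{\pi} \omega e^{- \frac{\omega^{2}}{12}}}{3}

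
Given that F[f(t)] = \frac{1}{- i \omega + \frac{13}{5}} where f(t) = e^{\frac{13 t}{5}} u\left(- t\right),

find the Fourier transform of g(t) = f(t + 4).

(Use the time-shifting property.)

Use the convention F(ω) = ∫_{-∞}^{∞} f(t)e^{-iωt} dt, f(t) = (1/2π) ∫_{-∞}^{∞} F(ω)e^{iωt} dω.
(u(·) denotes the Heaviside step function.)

F[g](ω) = - \frac{5 e^{4 i \omega}}{5 i \omega - 13}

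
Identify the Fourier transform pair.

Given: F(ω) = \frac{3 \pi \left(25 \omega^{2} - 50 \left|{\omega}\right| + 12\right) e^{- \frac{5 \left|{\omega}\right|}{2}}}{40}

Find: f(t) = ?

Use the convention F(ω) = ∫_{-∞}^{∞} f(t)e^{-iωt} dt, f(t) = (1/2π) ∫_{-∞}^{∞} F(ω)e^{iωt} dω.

f(t) = \frac{6 t^{4}}{\left(t^{2} + \frac{25}{4}\right)^{3}}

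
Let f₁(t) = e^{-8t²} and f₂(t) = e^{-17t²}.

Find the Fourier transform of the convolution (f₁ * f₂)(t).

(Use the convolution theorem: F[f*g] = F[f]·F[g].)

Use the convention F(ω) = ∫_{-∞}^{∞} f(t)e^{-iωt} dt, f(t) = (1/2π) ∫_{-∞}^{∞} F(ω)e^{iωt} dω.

F[f₁*f₂](ω) = \frac{\sqrt{34} \pi e^{- \frac{25 \omega^{2}}{544}}}{68}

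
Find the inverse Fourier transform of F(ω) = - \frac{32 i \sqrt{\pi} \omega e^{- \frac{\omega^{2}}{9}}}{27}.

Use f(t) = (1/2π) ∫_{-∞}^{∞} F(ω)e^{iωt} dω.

f(t) = 8 t e^{- \frac{9 t^{2}}{4}}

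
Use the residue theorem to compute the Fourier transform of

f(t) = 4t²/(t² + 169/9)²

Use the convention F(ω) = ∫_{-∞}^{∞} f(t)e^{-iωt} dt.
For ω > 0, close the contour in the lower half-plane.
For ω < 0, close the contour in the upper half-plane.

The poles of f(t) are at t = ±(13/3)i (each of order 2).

Let g(z) = f(z)e^{-iωz}; for large |z| the factor e^{-iωz} decays in the lower half-plane when ω > 0 and in the upper half-plane when ω < 0.

Case ω > 0 (lower half-plane, clockwise contour ⇒ F(ω) = -2πi·ΣRes):
  Res_{z = - \frac{13 i}{3}} g(z) = i \left(\frac{3}{13} - \omega\right) e^{- \frac{13 \omega}{3}} (pole of order 2)
  F(ω) = -2πi·ΣRes = \frac{2 \pi \left(3 - 13 \omega\right) e^{- \frac{13 \omega}{3}}}{13}

Case ω < 0 (upper half-plane, counterclockwise contour ⇒ F(ω) = +2πi·ΣRes):
  Res_{z = \frac{13 i}{3}} g(z) = i \left(- \omega - \frac{3}{13}\right) e^{\frac{13 \omega}{3}} (pole of order 2)
  F(ω) = 2πi·ΣRes = \frac{2 \pi \left(13 \omega + 3\right) e^{\frac{13 \omega}{3}}}{13}

Both cases combine into a single formula in |ω|:

F(ω) = \frac{2 \pi \left(3 - 13 \left|{\omega}\right|\right) e^{- \frac{13 \left|{\omega}\right|}{3}}}{13}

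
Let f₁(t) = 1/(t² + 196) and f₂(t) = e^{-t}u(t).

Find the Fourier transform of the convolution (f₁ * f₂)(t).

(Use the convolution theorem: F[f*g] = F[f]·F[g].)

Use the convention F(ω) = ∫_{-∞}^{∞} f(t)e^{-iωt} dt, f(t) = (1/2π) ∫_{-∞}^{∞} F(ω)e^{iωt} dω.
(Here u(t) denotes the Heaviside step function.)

F[f₁*f₂](ω) = \frac{\pi e^{- 14 \left|{\omega}\right|}}{14 \left(i \omega + 1\right)}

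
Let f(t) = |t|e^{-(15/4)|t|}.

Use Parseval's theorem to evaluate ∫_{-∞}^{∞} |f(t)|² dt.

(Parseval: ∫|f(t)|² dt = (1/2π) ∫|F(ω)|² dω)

∫|f(t)|² dt = \frac{32}{3375}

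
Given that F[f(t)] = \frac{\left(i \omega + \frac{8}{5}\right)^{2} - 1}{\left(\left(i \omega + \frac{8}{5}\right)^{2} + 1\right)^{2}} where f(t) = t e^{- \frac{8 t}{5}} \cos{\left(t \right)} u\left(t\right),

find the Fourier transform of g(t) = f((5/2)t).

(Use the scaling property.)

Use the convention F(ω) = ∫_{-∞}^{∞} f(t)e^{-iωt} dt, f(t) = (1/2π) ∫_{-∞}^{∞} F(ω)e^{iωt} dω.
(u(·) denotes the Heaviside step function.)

F[g](ω) = \frac{10 \left(4 \left(i \omega + 4\right)^{2} - 25\right)}{\left(4 \left(i \omega + 4\right)^{2} + 25\right)^{2}}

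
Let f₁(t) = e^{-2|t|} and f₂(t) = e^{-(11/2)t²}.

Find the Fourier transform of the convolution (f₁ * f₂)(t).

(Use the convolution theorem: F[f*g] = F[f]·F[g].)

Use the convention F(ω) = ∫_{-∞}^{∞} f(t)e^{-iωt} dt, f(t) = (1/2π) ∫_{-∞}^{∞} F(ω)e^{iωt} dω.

F[f₁*f₂](ω) = \frac{4 \sqrt{22} \sqrt{\pi} e^{- \frac{\omega^{2}}{22}}}{11 \left(\omega^{2} + 4\right)}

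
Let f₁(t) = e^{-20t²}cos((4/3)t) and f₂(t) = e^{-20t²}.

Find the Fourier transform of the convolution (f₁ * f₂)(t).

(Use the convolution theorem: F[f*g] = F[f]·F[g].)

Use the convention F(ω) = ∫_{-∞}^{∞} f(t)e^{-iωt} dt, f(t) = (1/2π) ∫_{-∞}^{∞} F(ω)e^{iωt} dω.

F[f₁*f₂](ω) = \frac{\pi \left(e^{\frac{\omega}{15}} + 1\right) e^{- \frac{\omega^{2}}{40} - \frac{\omega}{30} - \frac{1}{45}}}{40}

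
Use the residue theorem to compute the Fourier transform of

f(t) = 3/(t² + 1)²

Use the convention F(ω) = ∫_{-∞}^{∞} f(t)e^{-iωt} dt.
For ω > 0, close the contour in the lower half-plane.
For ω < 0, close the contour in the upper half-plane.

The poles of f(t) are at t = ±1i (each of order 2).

Let g(z) = f(z)e^{-iωz}; for large |z| the factor e^{-iωz} decays in the lower half-plane when ω > 0 and in the upper half-plane when ω < 0.

Case ω > 0 (lower half-plane, clockwise contour ⇒ F(ω) = -2πi·ΣRes):
  Res_{z = - i} g(z) = \frac{3 i \left(\omega + 1\right) e^{- \omega}}{4} (pole of order 2)
  F(ω) = -2πi·ΣRes = \frac{3 \pi \left(\omega + 1\right) e^{- \omega}}{2}

Case ω < 0 (upper half-plane, counterclockwise contour ⇒ F(ω) = +2πi·ΣRes):
  Res_{z = i} g(z) = \frac{3 i \left(\omega - 1\right) e^{\omega}}{4} (pole of order 2)
  F(ω) = 2πi·ΣRes = \frac{3 \pi \left(1 - \omega\right) e^{\omega}}{2}

Both cases combine into a single formula in |ω|:

F(ω) = \frac{3 \pi \left(\left|{\omega}\right| + 1\right) e^{- \left|{\omega}\right|}}{2}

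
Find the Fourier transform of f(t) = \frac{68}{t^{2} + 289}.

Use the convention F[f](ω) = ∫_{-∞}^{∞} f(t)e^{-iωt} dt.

F(ω) = 4 \pi e^{- 17 \left|{\omega}\right|}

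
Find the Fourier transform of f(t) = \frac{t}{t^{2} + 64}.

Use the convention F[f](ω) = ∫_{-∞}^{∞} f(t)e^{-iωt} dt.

F(ω) = - i \pi e^{- 8 \left|{\omega}\right|} \operatorname{sign}{\left(\omega \right)}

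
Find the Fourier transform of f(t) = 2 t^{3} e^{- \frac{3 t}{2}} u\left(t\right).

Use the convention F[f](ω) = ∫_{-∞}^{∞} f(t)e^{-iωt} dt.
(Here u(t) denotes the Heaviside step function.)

F(ω) = \frac{192}{\left(2 i \omega + 3\right)^{4}}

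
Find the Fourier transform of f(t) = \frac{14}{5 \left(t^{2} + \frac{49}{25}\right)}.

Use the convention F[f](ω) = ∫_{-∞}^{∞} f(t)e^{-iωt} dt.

F(ω) = 2 \pi e^{- \frac{7 \left|{\omega}\right|}{5}}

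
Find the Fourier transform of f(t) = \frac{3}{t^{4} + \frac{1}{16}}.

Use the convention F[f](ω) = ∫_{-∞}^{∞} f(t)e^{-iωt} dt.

F(ω) = 24 \pi e^{- \frac{\sqrt{2} \left|{\omega}\right|}{4}} \sin{\left(\frac{\sqrt{2} \left|{\omega}\right|}{4} + \frac{\pi}{4} \right)}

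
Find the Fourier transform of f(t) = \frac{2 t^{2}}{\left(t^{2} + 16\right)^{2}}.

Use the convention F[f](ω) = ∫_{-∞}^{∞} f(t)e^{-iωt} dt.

F(ω) = \frac{\pi \left(1 - 4 \left|{\omega}\right|\right) e^{- 4 \left|{\omega}\right|}}{4}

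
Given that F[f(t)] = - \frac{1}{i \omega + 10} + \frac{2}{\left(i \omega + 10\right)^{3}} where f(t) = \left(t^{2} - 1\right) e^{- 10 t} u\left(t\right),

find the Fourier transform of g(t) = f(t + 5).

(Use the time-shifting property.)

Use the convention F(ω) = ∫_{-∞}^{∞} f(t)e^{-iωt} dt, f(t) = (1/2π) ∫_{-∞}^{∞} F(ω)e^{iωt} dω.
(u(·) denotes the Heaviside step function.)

F[g](ω) = \frac{\left(2 i \omega - \left(i \omega + 10\right)^{3} + 20\right) e^{5 i \omega}}{\left(i \omega + 10\right)^{4}}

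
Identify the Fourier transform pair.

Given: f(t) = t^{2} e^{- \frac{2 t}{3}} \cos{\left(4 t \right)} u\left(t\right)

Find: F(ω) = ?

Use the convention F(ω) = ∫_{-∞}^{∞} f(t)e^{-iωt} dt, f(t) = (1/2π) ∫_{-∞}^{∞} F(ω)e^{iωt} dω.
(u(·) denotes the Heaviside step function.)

F(ω) = \frac{54 \left(- 1296 i \omega + \left(3 i \omega + 2\right)^{3} - 864\right)}{\left(\left(3 i \omega + 2\right)^{2} + 144\right)^{3}}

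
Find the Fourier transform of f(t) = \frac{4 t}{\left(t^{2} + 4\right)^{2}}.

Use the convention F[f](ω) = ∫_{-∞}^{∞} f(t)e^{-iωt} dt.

F(ω) = - i \pi \omega e^{- 2 \left|{\omega}\right|}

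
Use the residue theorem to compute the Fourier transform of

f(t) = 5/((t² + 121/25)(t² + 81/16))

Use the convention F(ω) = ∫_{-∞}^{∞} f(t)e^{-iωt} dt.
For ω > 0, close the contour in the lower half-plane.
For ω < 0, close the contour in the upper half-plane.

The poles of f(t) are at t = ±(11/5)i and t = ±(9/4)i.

Let g(z) = f(z)e^{-iωz}; for large |z| the factor e^{-iωz} decays in the lower half-plane when ω > 0 and in the upper half-plane when ω < 0.

Case ω > 0 (lower half-plane, clockwise contour ⇒ F(ω) = -2πi·ΣRes):
  Res_{z = - \frac{11 i}{5}} g(z) = \frac{5000 i e^{- \frac{11 \omega}{5}}}{979}
  Res_{z = - \frac{9 i}{4}} g(z) = - \frac{4000 i e^{- \frac{9 \omega}{4}}}{801}
  F(ω) = -2πi·ΣRes = - \frac{8000 \pi e^{- \frac{9 \omega}{4}}}{801} + \frac{10000 \pi e^{- \frac{11 \omega}{5}}}{979}

Case ω < 0 (upper half-plane, counterclockwise contour ⇒ F(ω) = +2πi·ΣRes):
  Res_{z = \frac{11 i}{5}} g(z) = - \frac{5000 i e^{\frac{11 \omega}{5}}}{979}
  Res_{z = \frac{9 i}{4}} g(z) = \frac{4000 i e^{\frac{9 \omega}{4}}}{801}
  F(ω) = 2πi·ΣRes = \frac{2000 \pi \left(45 e^{\frac{11 \omega}{5}} - 44 e^{\frac{9 \omega}{4}}\right)}{8811}

Both cases combine into a single formula in |ω|:

F(ω) = - \frac{8000 \pi e^{- \frac{9 \left|{\omega}\right|}{4}}}{801} + \frac{10000 \pi e^{- \frac{11 \left|{\omega}\right|}{5}}}{979}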